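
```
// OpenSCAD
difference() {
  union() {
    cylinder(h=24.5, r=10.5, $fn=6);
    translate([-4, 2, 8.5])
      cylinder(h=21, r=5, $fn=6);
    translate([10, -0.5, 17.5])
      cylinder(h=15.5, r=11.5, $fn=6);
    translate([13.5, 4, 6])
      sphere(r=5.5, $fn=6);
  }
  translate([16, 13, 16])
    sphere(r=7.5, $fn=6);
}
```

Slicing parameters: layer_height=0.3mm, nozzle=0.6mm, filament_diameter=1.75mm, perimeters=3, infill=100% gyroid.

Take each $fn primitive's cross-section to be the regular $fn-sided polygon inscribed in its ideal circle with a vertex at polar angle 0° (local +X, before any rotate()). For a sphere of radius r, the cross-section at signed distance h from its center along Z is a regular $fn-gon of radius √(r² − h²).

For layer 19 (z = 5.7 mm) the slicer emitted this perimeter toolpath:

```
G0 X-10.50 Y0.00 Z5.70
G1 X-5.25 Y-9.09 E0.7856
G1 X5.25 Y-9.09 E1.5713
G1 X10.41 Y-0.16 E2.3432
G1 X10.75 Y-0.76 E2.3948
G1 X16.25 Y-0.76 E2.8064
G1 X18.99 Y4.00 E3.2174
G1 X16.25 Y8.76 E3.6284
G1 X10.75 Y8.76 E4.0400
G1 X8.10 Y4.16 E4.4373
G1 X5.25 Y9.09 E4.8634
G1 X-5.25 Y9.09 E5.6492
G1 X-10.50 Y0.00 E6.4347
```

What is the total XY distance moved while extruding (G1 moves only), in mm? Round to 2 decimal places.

Sum the Euclidean lengths of each G1 segment: total = 85.99 mm.

85.99 mm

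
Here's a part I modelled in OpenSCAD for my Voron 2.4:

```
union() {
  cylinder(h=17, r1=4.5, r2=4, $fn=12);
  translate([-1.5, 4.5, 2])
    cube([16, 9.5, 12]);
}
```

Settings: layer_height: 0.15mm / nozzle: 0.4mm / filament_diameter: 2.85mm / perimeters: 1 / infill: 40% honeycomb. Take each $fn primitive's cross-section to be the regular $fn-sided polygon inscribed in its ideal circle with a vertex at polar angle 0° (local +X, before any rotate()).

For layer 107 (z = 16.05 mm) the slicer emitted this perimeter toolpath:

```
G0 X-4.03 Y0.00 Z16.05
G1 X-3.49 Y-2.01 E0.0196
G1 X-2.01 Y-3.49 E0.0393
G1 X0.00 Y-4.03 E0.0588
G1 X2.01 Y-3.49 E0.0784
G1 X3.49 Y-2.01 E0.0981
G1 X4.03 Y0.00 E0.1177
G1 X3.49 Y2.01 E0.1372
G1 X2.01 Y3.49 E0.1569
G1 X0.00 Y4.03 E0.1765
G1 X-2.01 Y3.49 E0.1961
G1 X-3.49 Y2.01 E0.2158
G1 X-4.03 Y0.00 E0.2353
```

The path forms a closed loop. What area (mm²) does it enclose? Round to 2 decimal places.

48.68 mm²

Apply the shoelace formula to the sequence of (X, Y) vertices; enclosed area = 48.68 mm².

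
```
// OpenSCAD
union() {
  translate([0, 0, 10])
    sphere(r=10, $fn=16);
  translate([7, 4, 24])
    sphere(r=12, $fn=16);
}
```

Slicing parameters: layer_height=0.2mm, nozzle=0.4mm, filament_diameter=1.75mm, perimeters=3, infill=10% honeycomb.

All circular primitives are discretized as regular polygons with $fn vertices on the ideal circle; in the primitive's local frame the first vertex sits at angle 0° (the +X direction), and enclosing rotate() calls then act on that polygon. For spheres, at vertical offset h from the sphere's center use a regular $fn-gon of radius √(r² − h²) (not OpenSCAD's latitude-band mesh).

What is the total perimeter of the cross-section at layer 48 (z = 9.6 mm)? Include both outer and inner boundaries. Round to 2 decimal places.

At z = 9.6 mm: the r=10 sphere slices to a regular 16-gon of circumradius 9.992 (√(r²−h²) with h=0.4 from center) (perimeter = 2·16·9.992·sin(180°/16) = 62.38 mm); the sphere at (7, 4) does not reach this height (|z−center|=14.400 > r=12); Merging all regions: only the r=10 sphere is present, so the union is just that shape — boundary = 62.38 mm. Overall, the cross-section is a single solid region. Total boundary length (outer) = 62.38 mm.

62.38 mm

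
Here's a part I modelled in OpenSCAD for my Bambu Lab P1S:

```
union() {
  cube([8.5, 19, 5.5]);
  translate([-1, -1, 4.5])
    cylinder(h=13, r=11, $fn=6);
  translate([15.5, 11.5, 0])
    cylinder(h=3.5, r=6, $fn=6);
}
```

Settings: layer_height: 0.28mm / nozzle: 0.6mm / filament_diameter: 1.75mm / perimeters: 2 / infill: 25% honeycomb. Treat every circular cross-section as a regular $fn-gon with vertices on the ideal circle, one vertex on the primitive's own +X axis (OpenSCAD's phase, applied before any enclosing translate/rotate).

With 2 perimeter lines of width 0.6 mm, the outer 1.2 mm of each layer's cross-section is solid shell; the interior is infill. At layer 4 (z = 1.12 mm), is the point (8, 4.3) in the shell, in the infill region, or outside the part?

At z = 1.12 mm: the cube is present — its section is the full 8.5×19 rectangle; the cylinder at (-1, -1) is absent (z outside [4.5, 17.5]); the r=6 cylinder at (15.5, 11.5) contributes a regular 6-gon of circumradius 6; Merging all regions: the 2 present regions are separate (no shared area or edge), so areas and boundary lengths simply add and each stays a separate island — 2 connected regions. Overall, the cross-section has 2 separate islands. The nearest boundary edge runs (8.50, 19.00)→(8.50, 0.00); distance from the point to it = 0.50 mm. (Shell/infill is judged within the island containing the point — the largest one.) The point is inside the cross-section, 0.50 mm from the nearest boundary — within the 1.2 mm shell band (2 × 0.6).

shell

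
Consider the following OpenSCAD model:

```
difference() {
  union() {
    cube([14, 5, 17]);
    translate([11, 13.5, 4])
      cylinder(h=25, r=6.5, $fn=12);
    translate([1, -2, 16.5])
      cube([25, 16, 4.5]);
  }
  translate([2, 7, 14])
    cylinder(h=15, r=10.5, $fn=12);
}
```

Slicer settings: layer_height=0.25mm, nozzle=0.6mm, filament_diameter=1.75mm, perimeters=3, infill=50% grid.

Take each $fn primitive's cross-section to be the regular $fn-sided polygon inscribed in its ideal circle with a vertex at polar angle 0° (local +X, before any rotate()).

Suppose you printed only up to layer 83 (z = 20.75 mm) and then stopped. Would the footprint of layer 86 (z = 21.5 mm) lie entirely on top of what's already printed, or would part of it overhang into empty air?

Compare the two slices. At z = 20.75: the cube is not intersected at this z (z outside [0, 17]); the r=6.5 cylinder at (11, 13.5) gives a regular 12-gon of circumradius 6.5 (constant along its height) (area = (12/2)·6.500²·sin(360°/12) = 126.75 mm²); the cube at (1, -2) is present — its section is the full 25×16 rectangle (area 400.00 mm²); Taking the union: the regions partially overlap — summed areas 526.75 mm² minus the doubly-counted overlap 69.81 mm² gives 456.94 mm² — area = 456.94 mm²; the r=10.5 cylinder at (2, 7) contributes a regular 12-gon of circumradius 10.5 (area = (12/2)·10.500²·sin(360°/12) = 330.75 mm²); Taking the first minus the rest: starting from that combined region (456.94 mm²), the r=10.5 cylinder at (2, 7) partially overlaps it — only the 167.92 mm² overlap (of its 330.75 mm²) is removed, clipping the outline — area = 289.02 mm². At z = 21.5: the cube does not reach this height (z outside [0, 17]); the cylinder at (11, 13.5): section is a regular 12-gon, circumradius r=6.5 (area = (12/2)·6.500²·sin(360°/12) = 126.75 mm²); the cube at (1, -2) is absent (z outside [16.5, 21]); Combining (union): only the r=6.5 cylinder at (11, 13.5) is present, so the union is just that shape — area = 126.75 mm²; the cylinder at (2, 7): section is a regular 12-gon, circumradius r=10.5 (area = (12/2)·10.500²·sin(360°/12) = 330.75 mm²); Subtracting the remaining from the first: starting from that combined region (126.75 mm²), the r=10.5 cylinder at (2, 7) partially overlaps it — only the 45.04 mm² overlap (of its 330.75 mm²) is removed, clipping the outline — area = 81.71 mm². Checking containment: the cross-section at z = 21.5 is a subset of the cross-section at z = 20.75.

entirely on top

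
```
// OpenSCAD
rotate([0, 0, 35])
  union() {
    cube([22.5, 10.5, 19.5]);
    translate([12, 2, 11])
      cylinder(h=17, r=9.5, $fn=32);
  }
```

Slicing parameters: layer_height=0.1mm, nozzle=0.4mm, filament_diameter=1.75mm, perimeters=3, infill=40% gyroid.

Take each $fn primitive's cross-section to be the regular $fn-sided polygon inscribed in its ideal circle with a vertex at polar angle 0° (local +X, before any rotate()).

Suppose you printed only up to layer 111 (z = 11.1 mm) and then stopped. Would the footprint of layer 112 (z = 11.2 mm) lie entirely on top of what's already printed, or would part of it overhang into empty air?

Compare the two slices. At z = 11.1: the cube (footprint 22.5×10.5) is included at this height (area 236.25 mm²); the cylinder at (12, 2): section is a regular 32-gon, circumradius r=9.5 (area = (32/2)·9.500²·sin(360°/32) = 281.71 mm²); Taking the union: the regions partially overlap — summed areas 517.96 mm² minus the doubly-counted overlap 172.99 mm² gives 344.97 mm² — area = 344.97 mm²; (rotated 35° about Z; rotation is an isometry so areas/perimeters/island counts are preserved). At z = 11.2: the cube is present — its section is the full 22.5×10.5 rectangle (area 236.25 mm²); the r=9.5 cylinder at (12, 2) contributes a regular 32-gon of circumradius 9.5 (area = (32/2)·9.500²·sin(360°/32) = 281.71 mm²); Taking the union: the regions partially overlap — summed areas 517.96 mm² minus the doubly-counted overlap 172.99 mm² gives 344.97 mm² — area = 344.97 mm²; (whole slice rotated 35° about Z — lengths, areas and connectivity unchanged). Checking containment: the cross-section at z = 11.2 is a subset of the cross-section at z = 11.1.

entirely on top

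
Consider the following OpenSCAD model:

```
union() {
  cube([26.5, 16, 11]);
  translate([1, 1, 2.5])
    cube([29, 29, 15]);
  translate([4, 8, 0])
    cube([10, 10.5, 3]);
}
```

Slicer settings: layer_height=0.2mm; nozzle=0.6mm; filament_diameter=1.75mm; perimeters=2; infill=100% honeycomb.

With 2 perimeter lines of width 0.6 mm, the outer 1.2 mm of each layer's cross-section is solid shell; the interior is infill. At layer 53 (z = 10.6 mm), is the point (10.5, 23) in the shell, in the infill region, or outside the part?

infill

At z = 10.6 mm: the cube is present — its section is the full 26.5×16 rectangle; the 29×29 cube at (1, 1) contributes its full rectangle; the cube at (4, 8) is not intersected at this z (z outside [0, 3]); Taking the union: the regions partially overlap (shared area 382.50 mm²), so overlapping operands fuse into one piece — 1 connected region. Overall, the cross-section is a single solid region. The nearest boundary edge runs (1.00, 30.00)→(30.00, 30.00); distance from the point to it = 7.00 mm. The point is inside the cross-section and 7.00 mm from the nearest boundary — more than the 1.2 mm shell width (2 × 0.6), so it's in the infill interior.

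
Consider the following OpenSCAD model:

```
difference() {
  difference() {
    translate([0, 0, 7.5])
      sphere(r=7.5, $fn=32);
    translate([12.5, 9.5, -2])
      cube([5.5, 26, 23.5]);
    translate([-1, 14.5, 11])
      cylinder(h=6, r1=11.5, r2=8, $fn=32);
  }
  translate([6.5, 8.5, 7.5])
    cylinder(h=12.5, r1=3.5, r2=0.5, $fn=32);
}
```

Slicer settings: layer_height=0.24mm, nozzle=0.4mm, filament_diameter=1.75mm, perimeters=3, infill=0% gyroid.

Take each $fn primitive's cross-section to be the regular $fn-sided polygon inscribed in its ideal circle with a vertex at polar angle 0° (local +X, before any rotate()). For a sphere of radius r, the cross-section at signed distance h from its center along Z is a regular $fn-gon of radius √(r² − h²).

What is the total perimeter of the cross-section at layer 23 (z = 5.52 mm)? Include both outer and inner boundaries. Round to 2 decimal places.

At z = 5.52 mm: the sphere: section is a regular 32-gon, circumradius = √(r²−h²) = √(7.5²−1.98²) = 7.234 (perimeter = 2·32·7.234·sin(180°/32) = 45.38 mm); the cube at (12.5, 9.5) is present — its section is the full 5.5×26 rectangle (perimeter 63.00 mm); the cone at (-1, 14.5) is not intersected at this z (z outside [11, 17]); Taking the first minus the rest: starting from the r=7.5 sphere, the 5.5×26 cube at (12.5, 9.5) misses the remaining region (no effect) — boundary = 45.38 mm; the cone at (6.5, 8.5) is absent (z outside [7.5, 20]); After the difference (first − rest): none of the subtracted shapes is present at this height, so that combined region is unchanged — boundary = 45.38 mm. Overall, the cross-section is a single solid region. Total boundary length (outer) = 45.38 mm.

45.38 mm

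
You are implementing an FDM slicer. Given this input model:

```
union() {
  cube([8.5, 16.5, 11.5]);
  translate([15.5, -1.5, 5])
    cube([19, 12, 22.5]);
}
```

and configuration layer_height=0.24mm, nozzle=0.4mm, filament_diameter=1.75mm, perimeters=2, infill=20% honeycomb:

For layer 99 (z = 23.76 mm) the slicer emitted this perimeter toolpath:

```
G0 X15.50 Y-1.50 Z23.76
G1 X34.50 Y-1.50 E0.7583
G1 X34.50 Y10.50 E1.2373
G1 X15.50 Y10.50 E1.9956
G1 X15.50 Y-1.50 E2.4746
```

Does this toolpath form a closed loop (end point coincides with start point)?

yes

Start point (G0): (15.50, -1.50). End point (last G1): the path returns to the start — closed.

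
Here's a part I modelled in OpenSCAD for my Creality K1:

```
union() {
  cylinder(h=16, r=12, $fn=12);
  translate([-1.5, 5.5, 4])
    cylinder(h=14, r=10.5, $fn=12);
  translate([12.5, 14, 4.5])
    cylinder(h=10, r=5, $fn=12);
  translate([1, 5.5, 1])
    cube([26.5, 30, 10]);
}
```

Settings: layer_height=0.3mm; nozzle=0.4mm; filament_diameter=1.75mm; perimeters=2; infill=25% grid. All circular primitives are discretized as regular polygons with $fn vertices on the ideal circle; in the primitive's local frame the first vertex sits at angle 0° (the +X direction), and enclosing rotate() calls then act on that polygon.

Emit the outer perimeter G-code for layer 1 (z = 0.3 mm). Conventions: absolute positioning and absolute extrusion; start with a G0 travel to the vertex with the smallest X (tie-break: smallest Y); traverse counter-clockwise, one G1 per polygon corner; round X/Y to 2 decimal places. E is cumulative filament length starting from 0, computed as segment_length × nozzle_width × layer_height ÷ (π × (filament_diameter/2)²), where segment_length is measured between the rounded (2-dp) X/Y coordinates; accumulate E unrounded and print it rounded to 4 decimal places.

G0 X-12.00 Y0.00 Z0.30
G1 X-10.39 Y-6.00 E0.3099
G1 X-6.00 Y-10.39 E0.6197
G1 X0.00 Y-12.00 E0.9296
G1 X6.00 Y-10.39 E1.2395
G1 X10.39 Y-6.00 E1.5493
G1 X12.00 Y0.00 E1.8592
G1 X10.39 Y6.00 E2.1691
G1 X6.00 Y10.39 E2.4789
G1 X0.00 Y12.00 E2.7888
G1 X-6.00 Y10.39 E3.0987
G1 X-10.39 Y6.00 E3.4085
G1 X-12.00 Y0.00 E3.7184

At z = 0.3 mm: the r=12 cylinder gives a regular 12-gon of circumradius 12 (constant along its height); the cylinder at (-1.5, 5.5) is absent (z outside [4, 18]); the cylinder at (12.5, 14) does not reach this height (z outside [4.5, 14.5]); the cube at (1, 5.5) does not reach this height (z outside [1, 11]); Combining (union): only the r=12 cylinder is present, so the union is just that shape — 1 connected region. The outline is a single polygon with 12 vertices. Extrusion per mm of travel: 0.4 × 0.3 / (π × 0.875²) = 0.049890. Accumulating E over each segment gives final E = 3.7184.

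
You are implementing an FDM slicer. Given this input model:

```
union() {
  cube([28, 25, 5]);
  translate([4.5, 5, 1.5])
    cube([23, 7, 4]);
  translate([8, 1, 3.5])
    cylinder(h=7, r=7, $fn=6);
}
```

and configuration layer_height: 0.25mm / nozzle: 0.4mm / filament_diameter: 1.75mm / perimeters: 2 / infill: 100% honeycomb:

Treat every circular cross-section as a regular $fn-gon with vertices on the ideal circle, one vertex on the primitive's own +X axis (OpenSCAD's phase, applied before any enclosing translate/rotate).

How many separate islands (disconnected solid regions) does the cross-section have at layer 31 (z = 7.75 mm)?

At z = 7.75 mm: the cube is absent (z outside [0, 5]); the cube at (4.5, 5) does not reach this height (z outside [1.5, 5.5]); the r=7 cylinder at (8, 1) contributes a regular 6-gon of circumradius 7; Taking the union: only the r=7 cylinder at (8, 1) is present, so the union is just that shape — 1 connected region. Overall, the cross-section is a single solid region. Island count = 1.

1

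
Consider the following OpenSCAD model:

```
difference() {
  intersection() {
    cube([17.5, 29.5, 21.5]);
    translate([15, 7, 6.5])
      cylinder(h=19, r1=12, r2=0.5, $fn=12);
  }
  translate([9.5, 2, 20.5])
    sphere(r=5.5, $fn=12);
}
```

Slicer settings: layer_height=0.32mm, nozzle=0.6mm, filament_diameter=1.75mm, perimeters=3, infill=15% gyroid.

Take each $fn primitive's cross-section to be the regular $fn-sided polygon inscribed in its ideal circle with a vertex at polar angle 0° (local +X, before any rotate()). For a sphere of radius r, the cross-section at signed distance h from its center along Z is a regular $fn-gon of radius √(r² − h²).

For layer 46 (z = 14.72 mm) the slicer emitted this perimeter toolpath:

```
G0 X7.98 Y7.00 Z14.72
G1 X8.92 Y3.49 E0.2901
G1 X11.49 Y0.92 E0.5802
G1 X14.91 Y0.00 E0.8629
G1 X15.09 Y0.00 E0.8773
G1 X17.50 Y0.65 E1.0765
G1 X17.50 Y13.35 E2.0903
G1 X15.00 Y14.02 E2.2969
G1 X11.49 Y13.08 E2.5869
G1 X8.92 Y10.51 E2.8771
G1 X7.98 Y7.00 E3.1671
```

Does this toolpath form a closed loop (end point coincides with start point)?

Start point (G0): (7.98, 7.00). End point (last G1): the path returns to the start — closed.

yes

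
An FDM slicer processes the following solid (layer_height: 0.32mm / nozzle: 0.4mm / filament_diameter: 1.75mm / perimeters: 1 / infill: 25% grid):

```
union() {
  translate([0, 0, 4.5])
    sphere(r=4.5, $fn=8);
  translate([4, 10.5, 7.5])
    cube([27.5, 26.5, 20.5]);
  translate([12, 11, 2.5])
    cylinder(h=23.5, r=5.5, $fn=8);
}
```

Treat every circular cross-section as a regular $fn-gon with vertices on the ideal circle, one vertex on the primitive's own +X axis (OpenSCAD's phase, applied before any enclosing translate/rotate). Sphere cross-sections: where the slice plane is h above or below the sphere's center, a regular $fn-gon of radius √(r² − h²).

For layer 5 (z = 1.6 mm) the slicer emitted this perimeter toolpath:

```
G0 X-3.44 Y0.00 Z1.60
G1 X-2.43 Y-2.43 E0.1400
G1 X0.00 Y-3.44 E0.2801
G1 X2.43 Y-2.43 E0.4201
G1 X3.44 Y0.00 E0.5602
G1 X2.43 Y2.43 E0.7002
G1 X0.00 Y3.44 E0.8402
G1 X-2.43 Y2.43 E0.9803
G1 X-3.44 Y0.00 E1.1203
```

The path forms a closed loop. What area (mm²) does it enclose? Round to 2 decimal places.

33.44 mm²

Apply the shoelace formula to the sequence of (X, Y) vertices; enclosed area = 33.44 mm².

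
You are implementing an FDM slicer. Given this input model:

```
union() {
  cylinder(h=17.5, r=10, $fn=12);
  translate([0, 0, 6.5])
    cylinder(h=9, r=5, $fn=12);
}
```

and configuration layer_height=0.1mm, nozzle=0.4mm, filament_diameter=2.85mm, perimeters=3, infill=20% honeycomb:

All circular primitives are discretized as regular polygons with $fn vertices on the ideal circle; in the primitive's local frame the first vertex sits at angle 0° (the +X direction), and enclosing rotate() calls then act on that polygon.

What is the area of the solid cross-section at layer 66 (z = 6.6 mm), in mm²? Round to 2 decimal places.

300.00 mm²

At z = 6.6 mm: the r=10 cylinder contributes a regular 12-gon of circumradius 10 (area = (12/2)·10.000²·sin(360°/12) = 300.00 mm²); the r=5 cylinder gives a regular 12-gon of circumradius 5 (constant along its height) (area = (12/2)·5.000²·sin(360°/12) = 75.00 mm²); Combining (union): the r=5 cylinder lies entirely inside the r=10 cylinder, so the union is just the r=10 cylinder — area = 300.00 mm². Overall, the cross-section is a single solid region. Net area = 300.00 mm².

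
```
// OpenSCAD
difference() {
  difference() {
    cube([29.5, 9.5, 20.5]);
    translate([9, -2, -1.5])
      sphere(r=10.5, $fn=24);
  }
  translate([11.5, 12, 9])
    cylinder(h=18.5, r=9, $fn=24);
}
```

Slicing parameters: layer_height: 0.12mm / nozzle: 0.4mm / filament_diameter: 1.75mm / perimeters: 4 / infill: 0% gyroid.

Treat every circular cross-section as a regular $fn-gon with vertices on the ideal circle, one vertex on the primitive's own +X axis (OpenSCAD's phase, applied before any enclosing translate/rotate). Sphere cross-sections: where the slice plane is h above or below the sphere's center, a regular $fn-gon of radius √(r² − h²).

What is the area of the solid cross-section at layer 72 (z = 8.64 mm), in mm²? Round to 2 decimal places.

At z = 8.64 mm: the cube (footprint 29.5×9.5) is included at this height (area 280.25 mm²); the r=10.5 sphere at (9, -2) slices to a regular 24-gon of circumradius 2.726 (√(r²−h²) with h=10.14 from center) (area = (24/2)·2.726²·sin(360°/24) = 23.08 mm²); Taking the first minus the rest: starting from the 29.5×9.5 cube (280.25 mm²), the r=10.5 sphere at (9, -2) partially overlaps it — only the 1.78 mm² overlap (of its 23.08 mm²) is removed, clipping the outline — area = 278.47 mm²; the cylinder at (11.5, 12) is absent (z outside [9, 27.5]); Taking the first minus the rest: none of the subtracted shapes is present at this height, so that combined region is unchanged — area = 278.47 mm². Overall, the cross-section is a single solid region. Net area = 278.47 mm².

278.47 mm²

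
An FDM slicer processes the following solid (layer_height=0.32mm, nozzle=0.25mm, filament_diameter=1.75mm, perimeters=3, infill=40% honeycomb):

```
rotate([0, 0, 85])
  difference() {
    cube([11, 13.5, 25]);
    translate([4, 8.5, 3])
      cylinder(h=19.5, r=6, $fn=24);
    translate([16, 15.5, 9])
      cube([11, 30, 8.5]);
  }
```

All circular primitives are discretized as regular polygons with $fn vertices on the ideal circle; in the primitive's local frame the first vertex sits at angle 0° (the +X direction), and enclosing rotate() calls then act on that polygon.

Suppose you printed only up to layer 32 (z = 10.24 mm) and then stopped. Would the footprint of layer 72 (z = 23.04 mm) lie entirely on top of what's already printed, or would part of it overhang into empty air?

Compare the two slices. At z = 10.24: the cube is present — its section is the full 11×13.5 rectangle (area 148.50 mm²); the cylinder at (4, 8.5): section is a regular 24-gon, circumradius r=6 (area = (24/2)·6.000²·sin(360°/24) = 111.81 mm²); the cube at (16, 15.5) (footprint 11×30) is included at this height (area 330.00 mm²); Subtracting the remaining from the first: starting from the 11×13.5 cube (148.50 mm²), the r=6 cylinder at (4, 8.5) partially overlaps it — only the 95.48 mm² overlap (of its 111.81 mm²) is removed, clipping the outline; the 11×30 cube at (16, 15.5) misses the remaining region (no effect) — area = 53.02 mm²; (rotated 85° about Z; rotation is an isometry so areas/perimeters/island counts are preserved). At z = 23.04: the cube (footprint 11×13.5) is included at this height (area 148.50 mm²); the cylinder at (4, 8.5) is not intersected at this z (z outside [3, 22.5]); the cube at (16, 15.5) is not intersected at this z (z outside [9, 17.5]); Taking the first minus the rest: none of the subtracted shapes is present at this height, so the 11×13.5 cube is unchanged — area = 148.50 mm²; (rotated 85° about Z; rotation is an isometry so areas/perimeters/island counts are preserved). Checking containment: at z = 23.04 the cross-section extends beyond the z = 10.24 cross-section by about 95.48 mm².

part overhangs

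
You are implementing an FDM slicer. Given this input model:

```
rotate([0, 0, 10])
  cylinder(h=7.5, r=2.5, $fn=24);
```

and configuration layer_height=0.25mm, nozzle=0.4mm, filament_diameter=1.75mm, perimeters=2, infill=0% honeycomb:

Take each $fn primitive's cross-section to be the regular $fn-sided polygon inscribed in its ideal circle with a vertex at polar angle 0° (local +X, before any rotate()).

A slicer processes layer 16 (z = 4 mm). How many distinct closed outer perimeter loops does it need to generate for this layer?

At z = 4 mm: the r=2.5 cylinder contributes a regular 24-gon of circumradius 2.5; (whole slice rotated 10° about Z — lengths, areas and connectivity unchanged). The result has 1 disconnected region.

1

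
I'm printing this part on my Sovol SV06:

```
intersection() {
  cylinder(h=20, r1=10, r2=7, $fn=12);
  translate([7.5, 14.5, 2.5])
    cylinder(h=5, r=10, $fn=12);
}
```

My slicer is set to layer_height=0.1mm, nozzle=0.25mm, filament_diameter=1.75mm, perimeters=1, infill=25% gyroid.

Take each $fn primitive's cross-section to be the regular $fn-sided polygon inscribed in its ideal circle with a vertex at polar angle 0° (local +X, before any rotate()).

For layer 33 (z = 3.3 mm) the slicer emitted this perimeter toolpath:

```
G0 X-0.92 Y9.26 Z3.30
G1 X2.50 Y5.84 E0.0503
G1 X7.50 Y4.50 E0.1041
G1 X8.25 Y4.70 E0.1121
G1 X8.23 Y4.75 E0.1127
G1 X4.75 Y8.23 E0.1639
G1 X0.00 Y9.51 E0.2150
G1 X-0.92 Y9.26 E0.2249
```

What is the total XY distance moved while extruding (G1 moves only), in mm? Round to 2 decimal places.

21.64 mm

Sum the Euclidean lengths of each G1 segment: total = 21.64 mm.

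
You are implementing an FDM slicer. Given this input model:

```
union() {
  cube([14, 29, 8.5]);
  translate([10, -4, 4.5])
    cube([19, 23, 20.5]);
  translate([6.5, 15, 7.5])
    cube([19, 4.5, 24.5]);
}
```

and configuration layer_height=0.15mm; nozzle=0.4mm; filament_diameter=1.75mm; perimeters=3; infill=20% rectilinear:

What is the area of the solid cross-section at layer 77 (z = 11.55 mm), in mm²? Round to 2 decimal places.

460.50 mm²

At z = 11.55 mm: the cube is not intersected at this z (z outside [0, 8.5]); the cube at (10, -4) (footprint 19×23) is included at this height (area 437.00 mm²); the cube at (6.5, 15) is present — its section is the full 19×4.5 rectangle (area 85.50 mm²); Combining (union): the regions partially overlap — summed areas 522.50 mm² minus the doubly-counted overlap 62.00 mm² gives 460.50 mm² — area = 460.50 mm². Overall, the cross-section is a single solid region. Net area = 460.50 mm².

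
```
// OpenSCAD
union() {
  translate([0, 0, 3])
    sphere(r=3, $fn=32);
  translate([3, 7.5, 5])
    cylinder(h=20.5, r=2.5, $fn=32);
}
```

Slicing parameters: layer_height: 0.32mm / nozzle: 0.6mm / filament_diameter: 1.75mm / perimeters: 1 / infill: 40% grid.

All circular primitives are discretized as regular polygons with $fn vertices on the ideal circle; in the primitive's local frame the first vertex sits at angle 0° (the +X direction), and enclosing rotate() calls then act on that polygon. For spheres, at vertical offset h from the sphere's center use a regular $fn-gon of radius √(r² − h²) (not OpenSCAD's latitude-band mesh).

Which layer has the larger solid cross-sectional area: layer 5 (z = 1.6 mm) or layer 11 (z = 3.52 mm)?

layer 11 (z = 3.52 mm)

Layer 5 (z = 1.6): the sphere: section is a regular 32-gon, circumradius = √(r²−h²) = √(3²−1.4²) = 2.653 (area = (32/2)·2.653²·sin(360°/32) = 21.97 mm²); the cylinder at (3, 7.5) does not reach this height (z outside [5, 25.5]); Combining (union): only the r=3 sphere is present, so the union is just that shape — area = 21.97 mm². So its area = 21.97 mm². Layer 11 (z = 3.52): the sphere: section is a regular 32-gon, circumradius = √(r²−h²) = √(3²−0.52²) = 2.955 (area = (32/2)·2.955²·sin(360°/32) = 27.25 mm²); the cylinder at (3, 7.5) does not reach this height (z outside [5, 25.5]); Merging all regions: only the r=3 sphere is present, so the union is just that shape — area = 27.25 mm². So its area = 27.25 mm². Layer 11 is larger (27.25 vs 21.97 mm²).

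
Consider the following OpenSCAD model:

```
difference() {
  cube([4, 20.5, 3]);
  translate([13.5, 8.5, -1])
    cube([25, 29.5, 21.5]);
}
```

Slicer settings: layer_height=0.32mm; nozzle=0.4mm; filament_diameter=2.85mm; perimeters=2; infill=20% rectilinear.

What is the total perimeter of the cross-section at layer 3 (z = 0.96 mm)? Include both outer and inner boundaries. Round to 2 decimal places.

At z = 0.96 mm: the cube (footprint 4×20.5) is included at this height (perimeter 49.00 mm); the 25×29.5 cube at (13.5, 8.5) contributes its full rectangle (perimeter 109.00 mm); Taking the first minus the rest: starting from the 4×20.5 cube, the 25×29.5 cube at (13.5, 8.5) misses the remaining region (no effect) — boundary = 49.00 mm. Overall, the cross-section is a single solid region. Total boundary length (outer) = 49.00 mm.

49.00 mm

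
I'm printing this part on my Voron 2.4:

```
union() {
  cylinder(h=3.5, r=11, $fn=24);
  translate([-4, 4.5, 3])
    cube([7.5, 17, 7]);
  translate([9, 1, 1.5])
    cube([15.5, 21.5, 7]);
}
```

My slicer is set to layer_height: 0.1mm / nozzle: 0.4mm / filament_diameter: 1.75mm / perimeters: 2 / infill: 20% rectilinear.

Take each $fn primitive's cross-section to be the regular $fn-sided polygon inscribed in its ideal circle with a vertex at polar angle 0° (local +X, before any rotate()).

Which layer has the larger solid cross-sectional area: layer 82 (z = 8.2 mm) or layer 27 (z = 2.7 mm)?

Layer 82 (z = 8.2): the cylinder does not reach this height (z outside [0, 3.5]); the cube at (-4, 4.5) is present — its section is the full 7.5×17 rectangle (area 127.50 mm²); the cube at (9, 1) is present — its section is the full 15.5×21.5 rectangle (area 333.25 mm²); Merging all regions: the 2 present regions are separate (no shared area or edge), so areas and boundary lengths simply add and each stays a separate island — area = 460.75 mm². So its area = 460.75 mm². Layer 27 (z = 2.7): the r=11 cylinder gives a regular 24-gon of circumradius 11 (constant along its height) (area = (24/2)·11.000²·sin(360°/24) = 375.81 mm²); the cube at (-4, 4.5) does not reach this height (z outside [3, 10]); the 15.5×21.5 cube at (9, 1) contributes its full rectangle (area 333.25 mm²); Merging all regions: the regions partially overlap — summed areas 709.06 mm² minus the doubly-counted overlap 6.26 mm² gives 702.79 mm² — area = 702.79 mm². So its area = 702.79 mm². Layer 27 is larger (702.79 vs 460.75 mm²).

layer 27 (z = 2.7 mm)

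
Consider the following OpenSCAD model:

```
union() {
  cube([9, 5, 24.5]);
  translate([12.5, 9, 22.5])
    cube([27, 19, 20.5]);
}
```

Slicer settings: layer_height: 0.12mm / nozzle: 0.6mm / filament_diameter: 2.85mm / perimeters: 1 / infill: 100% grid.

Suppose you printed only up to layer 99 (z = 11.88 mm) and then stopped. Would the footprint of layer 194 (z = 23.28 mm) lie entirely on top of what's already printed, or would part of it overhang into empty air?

Compare the two slices. At z = 11.88: the cube is present — its section is the full 9×5 rectangle (area 45.00 mm²); the cube at (12.5, 9) does not reach this height (z outside [22.5, 43]); Taking the union: only the 9×5 cube is present, so the union is just that shape — area = 45.00 mm². At z = 23.28: the cube (footprint 9×5) is included at this height (area 45.00 mm²); the cube at (12.5, 9) (footprint 27×19) is included at this height (area 513.00 mm²); Taking the union: the 2 present regions are separate (no shared area or edge), so areas and boundary lengths simply add and each stays a separate island — area = 558.00 mm². Checking containment: at z = 23.28 the cross-section extends beyond the z = 11.88 cross-section by about 513.00 mm².

part overhangs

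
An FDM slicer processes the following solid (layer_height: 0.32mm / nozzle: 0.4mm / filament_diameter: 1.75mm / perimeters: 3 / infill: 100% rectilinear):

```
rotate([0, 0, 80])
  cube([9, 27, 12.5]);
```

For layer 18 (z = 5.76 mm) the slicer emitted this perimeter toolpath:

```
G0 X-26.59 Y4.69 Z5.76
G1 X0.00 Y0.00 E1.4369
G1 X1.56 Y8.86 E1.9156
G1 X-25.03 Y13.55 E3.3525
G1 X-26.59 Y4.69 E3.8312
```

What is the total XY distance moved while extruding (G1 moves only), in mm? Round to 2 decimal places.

Sum the Euclidean lengths of each G1 segment: total = 71.99 mm.

71.99 mm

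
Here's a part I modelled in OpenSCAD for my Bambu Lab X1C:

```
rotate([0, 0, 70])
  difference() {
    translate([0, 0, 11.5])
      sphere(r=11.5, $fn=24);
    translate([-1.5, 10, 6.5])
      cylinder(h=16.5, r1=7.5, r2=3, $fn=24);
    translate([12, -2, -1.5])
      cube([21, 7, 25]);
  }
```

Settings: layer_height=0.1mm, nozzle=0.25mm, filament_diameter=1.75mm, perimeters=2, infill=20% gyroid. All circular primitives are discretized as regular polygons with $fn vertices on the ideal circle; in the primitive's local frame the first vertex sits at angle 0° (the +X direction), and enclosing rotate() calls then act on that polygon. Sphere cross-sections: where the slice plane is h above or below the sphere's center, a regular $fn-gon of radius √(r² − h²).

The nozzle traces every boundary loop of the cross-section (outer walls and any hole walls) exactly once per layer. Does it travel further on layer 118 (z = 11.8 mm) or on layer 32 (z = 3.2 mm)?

Layer 118 (z = 11.8): the sphere: section is a regular 24-gon, circumradius = √(r²−h²) = √(11.5²−0.3²) = 11.496 (perimeter = 2·24·11.496·sin(180°/24) = 72.03 mm); the cone at (-1.5, 10): at t=0.321 of its height the radius interpolates to r₁+(r₂−r₁)t = 6.055, giving a regular 24-gon of that circumradius (perimeter = 2·24·6.055·sin(180°/24) = 37.93 mm); the cube at (12, -2) is present — its section is the full 21×7 rectangle (perimeter 56.00 mm); After the difference (first − rest): starting from the r=11.5 sphere, the cone at (-1.5, 10) partially overlaps it — only the 66.14 mm² overlap (of its 113.85 mm²) is removed, clipping the outline; the 21×7 cube at (12, -2) misses the remaining region (no effect) — boundary = 77.46 mm; (whole slice rotated 70° about Z — lengths, areas and connectivity unchanged). So its perimeter = 77.46 mm. Layer 32 (z = 3.2): the sphere: section is a regular 24-gon, circumradius = √(r²−h²) = √(11.5²−8.3²) = 7.960 (perimeter = 2·24·7.960·sin(180°/24) = 49.87 mm); the cone at (-1.5, 10) is absent (z outside [6.5, 23]); the cube at (12, -2) (footprint 21×7) is included at this height (perimeter 56.00 mm); After the difference (first − rest): starting from the r=11.5 sphere, the 21×7 cube at (12, -2) misses the remaining region (no effect) — boundary = 49.87 mm; (whole slice rotated 70° about Z — lengths, areas and connectivity unchanged). So its perimeter = 49.87 mm. Layer 118 is larger (77.46 vs 49.87 mm).

layer 118 (z = 11.8 mm)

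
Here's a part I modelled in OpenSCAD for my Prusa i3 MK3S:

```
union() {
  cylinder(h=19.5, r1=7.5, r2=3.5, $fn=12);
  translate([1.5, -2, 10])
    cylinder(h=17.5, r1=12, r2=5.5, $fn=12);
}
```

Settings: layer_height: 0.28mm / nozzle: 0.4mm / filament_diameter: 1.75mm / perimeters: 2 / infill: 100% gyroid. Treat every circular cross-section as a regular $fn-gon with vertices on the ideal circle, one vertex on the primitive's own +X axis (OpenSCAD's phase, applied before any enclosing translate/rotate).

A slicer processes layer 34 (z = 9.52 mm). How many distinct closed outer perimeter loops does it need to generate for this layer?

At z = 9.52 mm: the cone (r1=7.5→r2=3.5) has section circumradius 5.547 here — a regular 12-gon; the cone at (1.5, -2) is absent (z outside [10, 27.5]); Taking the union: only the cone is present, so the union is just that shape — 1 connected region. The result has 1 disconnected region.

1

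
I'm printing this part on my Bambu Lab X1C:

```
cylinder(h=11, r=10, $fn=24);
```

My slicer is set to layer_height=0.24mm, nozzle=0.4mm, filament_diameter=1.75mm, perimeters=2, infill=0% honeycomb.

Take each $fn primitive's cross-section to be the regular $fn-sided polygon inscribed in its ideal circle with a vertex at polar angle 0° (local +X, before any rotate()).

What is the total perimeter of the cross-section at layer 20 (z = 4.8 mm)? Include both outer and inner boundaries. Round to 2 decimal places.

At z = 4.8 mm: the cylinder: section is a regular 24-gon, circumradius r=10 (perimeter = 2·24·10.000·sin(180°/24) = 62.65 mm). Overall, the cross-section is a single solid region. Total boundary length (outer) = 62.65 mm.

62.65 mm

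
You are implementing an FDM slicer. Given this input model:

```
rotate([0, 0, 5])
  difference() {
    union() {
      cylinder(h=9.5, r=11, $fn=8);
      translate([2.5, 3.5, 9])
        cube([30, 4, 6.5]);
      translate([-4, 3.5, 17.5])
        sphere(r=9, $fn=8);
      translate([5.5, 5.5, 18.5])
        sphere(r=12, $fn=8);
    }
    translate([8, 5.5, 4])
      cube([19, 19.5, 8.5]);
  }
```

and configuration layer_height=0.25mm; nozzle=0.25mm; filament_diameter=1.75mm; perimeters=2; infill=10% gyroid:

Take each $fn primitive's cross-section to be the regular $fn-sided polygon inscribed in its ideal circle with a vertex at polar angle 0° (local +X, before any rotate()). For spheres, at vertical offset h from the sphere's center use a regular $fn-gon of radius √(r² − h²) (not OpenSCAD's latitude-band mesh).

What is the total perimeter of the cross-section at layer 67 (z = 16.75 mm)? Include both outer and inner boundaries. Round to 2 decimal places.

At z = 16.75 mm: the cylinder is not intersected at this z (z outside [0, 9.5]); the cube at (2.5, 3.5) is absent (z outside [9, 15.5]); the r=9 sphere at (-4, 3.5) contributes a regular 8-gon of circumradius √(9²−0.75²) = 8.969 (perimeter = 2·8·8.969·sin(180°/8) = 54.91 mm); the r=12 sphere at (5.5, 5.5) contributes a regular 8-gon of circumradius √(12²−1.75²) = 11.872 (perimeter = 2·8·11.872·sin(180°/8) = 72.69 mm); Merging all regions: the regions partially overlap (shared area 120.29 mm²), so the edge portions inside another operand are dropped and the merged outline is re-measured after clipping — boundary = 85.39 mm; the cube at (8, 5.5) does not reach this height (z outside [4, 12.5]); Taking the first minus the rest: none of the subtracted shapes is present at this height, so the result so far is unchanged — boundary = 85.39 mm; (rotated 5° about Z; rotation is an isometry so areas/perimeters/island counts are preserved). Overall, the cross-section is a single solid region. Total boundary length (outer) = 85.39 mm.

85.39 mm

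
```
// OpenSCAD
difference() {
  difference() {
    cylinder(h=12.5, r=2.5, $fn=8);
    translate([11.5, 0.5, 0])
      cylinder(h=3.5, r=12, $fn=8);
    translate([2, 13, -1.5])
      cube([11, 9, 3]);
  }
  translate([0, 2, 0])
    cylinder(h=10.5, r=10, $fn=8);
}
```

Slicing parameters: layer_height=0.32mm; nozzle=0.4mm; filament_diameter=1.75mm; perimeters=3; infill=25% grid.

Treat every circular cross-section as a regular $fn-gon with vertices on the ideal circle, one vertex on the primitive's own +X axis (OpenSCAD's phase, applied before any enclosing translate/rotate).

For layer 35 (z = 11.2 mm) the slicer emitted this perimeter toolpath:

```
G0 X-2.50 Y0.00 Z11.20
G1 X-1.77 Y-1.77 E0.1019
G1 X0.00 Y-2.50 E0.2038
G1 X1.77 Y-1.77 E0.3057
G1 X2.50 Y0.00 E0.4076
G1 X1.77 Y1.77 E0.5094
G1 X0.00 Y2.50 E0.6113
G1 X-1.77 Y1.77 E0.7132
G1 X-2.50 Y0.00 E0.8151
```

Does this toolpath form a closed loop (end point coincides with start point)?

Start point (G0): (-2.50, 0.00). End point (last G1): the path returns to the start — closed.

yes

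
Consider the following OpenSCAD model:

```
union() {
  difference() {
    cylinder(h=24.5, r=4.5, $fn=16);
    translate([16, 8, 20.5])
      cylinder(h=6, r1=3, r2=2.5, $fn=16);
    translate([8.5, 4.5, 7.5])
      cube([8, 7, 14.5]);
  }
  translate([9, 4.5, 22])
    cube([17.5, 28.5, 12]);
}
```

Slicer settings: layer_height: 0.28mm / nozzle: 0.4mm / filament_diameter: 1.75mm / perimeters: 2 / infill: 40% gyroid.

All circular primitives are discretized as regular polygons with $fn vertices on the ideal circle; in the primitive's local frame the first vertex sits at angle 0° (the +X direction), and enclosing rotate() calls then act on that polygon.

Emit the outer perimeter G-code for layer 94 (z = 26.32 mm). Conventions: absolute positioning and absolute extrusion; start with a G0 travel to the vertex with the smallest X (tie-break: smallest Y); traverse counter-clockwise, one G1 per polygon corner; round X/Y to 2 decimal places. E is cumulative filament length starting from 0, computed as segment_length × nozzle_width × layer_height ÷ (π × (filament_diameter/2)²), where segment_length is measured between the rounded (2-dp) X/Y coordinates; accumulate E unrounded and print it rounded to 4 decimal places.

G0 X9.00 Y4.50 Z26.32
G1 X26.50 Y4.50 E0.8149
G1 X26.50 Y33.00 E2.1420
G1 X9.00 Y33.00 E2.9568
G1 X9.00 Y4.50 E4.2839

At z = 26.32 mm: the cylinder is not intersected at this z (z outside [0, 24.5]); the cone at (16, 8) contributes a regular 16-gon of circumradius 2.515 (interpolated between r1=3 and r2=2.5 at t=0.970); the cube at (8.5, 4.5) is not intersected at this z (z outside [7.5, 22]); After the difference (first − rest): the first operand is absent here, so nothing remains; the 17.5×28.5 cube at (9, 4.5) contributes its full rectangle; Combining (union): only the 17.5×28.5 cube at (9, 4.5) is present, so the union is just that shape — 1 connected region. The outline is a single polygon with 4 vertices. Extrusion per mm of travel: 0.4 × 0.28 / (π × 0.875²) = 0.046564. Accumulating E over each segment gives final E = 4.2839.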